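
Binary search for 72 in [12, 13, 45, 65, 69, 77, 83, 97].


Step 1: lo=0, hi=7, mid=3, val=65
Step 2: lo=4, hi=7, mid=5, val=77
Step 3: lo=4, hi=4, mid=4, val=69

Not found


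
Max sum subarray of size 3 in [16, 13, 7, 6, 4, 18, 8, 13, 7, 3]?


[0:3]: 36
[1:4]: 26
[2:5]: 17
[3:6]: 28
[4:7]: 30
[5:8]: 39
[6:9]: 28
[7:10]: 23

Max: 39 at [5:8]


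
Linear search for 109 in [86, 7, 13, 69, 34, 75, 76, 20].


i=0: 86!=109
i=1: 7!=109
i=2: 13!=109
i=3: 69!=109
i=4: 34!=109
i=5: 75!=109
i=6: 76!=109
i=7: 20!=109

Not found, 8 comps


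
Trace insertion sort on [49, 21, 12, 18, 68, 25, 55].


Initial: [49, 21, 12, 18, 68, 25, 55]
Insert 21: [21, 49, 12, 18, 68, 25, 55]
Insert 12: [12, 21, 49, 18, 68, 25, 55]
Insert 18: [12, 18, 21, 49, 68, 25, 55]
Insert 68: [12, 18, 21, 49, 68, 25, 55]
Insert 25: [12, 18, 21, 25, 49, 68, 55]
Insert 55: [12, 18, 21, 25, 49, 55, 68]

Sorted: [12, 18, 21, 25, 49, 55, 68]


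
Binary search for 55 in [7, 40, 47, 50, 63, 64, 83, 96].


Step 1: lo=0, hi=7, mid=3, val=50
Step 2: lo=4, hi=7, mid=5, val=64
Step 3: lo=4, hi=4, mid=4, val=63

Not found


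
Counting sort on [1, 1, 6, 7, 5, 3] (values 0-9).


Input: [1, 1, 6, 7, 5, 3]
Counts: [0, 2, 0, 1, 0, 1, 1, 1, 0, 0]

Sorted: [1, 1, 3, 5, 6, 7]


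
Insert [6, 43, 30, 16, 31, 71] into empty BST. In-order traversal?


Insert 6: root
Insert 43: R from 6
Insert 30: R from 6 -> L from 43
Insert 16: R from 6 -> L from 43 -> L from 30
Insert 31: R from 6 -> L from 43 -> R from 30
Insert 71: R from 6 -> R from 43

In-order: [6, 16, 30, 31, 43, 71]


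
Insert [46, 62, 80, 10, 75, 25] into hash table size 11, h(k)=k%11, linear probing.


Insert 46: h=2 -> slot 2
Insert 62: h=7 -> slot 7
Insert 80: h=3 -> slot 3
Insert 10: h=10 -> slot 10
Insert 75: h=9 -> slot 9
Insert 25: h=3, 1 probes -> slot 4

Table: [None, None, 46, 80, 25, None, None, 62, None, 75, 10]


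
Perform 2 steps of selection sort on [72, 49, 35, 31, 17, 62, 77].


Initial: [72, 49, 35, 31, 17, 62, 77]
Step 1: min=17 at 4
  Swap: [17, 49, 35, 31, 72, 62, 77]
Step 2: min=31 at 3
  Swap: [17, 31, 35, 49, 72, 62, 77]

After 2 steps: [17, 31, 35, 49, 72, 62, 77]


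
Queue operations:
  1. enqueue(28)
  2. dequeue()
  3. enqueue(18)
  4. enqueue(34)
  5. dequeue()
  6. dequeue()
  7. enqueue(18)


enqueue(28) -> [28]
dequeue()->28, []
enqueue(18) -> [18]
enqueue(34) -> [18, 34]
dequeue()->18, [34]
dequeue()->34, []
enqueue(18) -> [18]

Final queue: [18]


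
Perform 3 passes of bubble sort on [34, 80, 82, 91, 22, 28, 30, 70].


Initial: [34, 80, 82, 91, 22, 28, 30, 70]
Pass 1: [34, 80, 82, 22, 28, 30, 70, 91] (4 swaps)
Pass 2: [34, 80, 22, 28, 30, 70, 82, 91] (4 swaps)
Pass 3: [34, 22, 28, 30, 70, 80, 82, 91] (4 swaps)

After 3 passes: [34, 22, 28, 30, 70, 80, 82, 91]


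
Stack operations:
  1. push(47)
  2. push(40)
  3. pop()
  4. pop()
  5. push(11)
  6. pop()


push(47) -> [47]
push(40) -> [47, 40]
pop()->40, [47]
pop()->47, []
push(11) -> [11]
pop()->11, []

Final stack: []


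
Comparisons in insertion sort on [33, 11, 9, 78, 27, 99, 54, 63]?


Algorithm: insertion sort
Input: [33, 11, 9, 78, 27, 99, 54, 63]
Sorted: [9, 11, 27, 33, 54, 63, 78, 99]

14


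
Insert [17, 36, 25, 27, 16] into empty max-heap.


Insert 17: [17]
Insert 36: [36, 17]
Insert 25: [36, 17, 25]
Insert 27: [36, 27, 25, 17]
Insert 16: [36, 27, 25, 17, 16]

Final heap: [36, 27, 25, 17, 16]


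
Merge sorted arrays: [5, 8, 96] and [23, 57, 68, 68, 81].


Take 5 from A
Take 8 from A
Take 23 from B
Take 57 from B
Take 68 from B
Take 68 from B
Take 81 from B

Merged: [5, 8, 23, 57, 68, 68, 81, 96]


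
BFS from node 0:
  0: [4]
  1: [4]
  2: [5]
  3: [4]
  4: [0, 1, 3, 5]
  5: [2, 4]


Visit 0, enqueue [4]
Visit 4, enqueue [1, 3, 5]
Visit 1, enqueue []
Visit 3, enqueue []
Visit 5, enqueue [2]
Visit 2, enqueue []

BFS order: [0, 4, 1, 3, 5, 2]


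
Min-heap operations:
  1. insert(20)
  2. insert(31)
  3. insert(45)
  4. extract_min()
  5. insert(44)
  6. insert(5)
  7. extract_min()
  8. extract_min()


insert(20) -> [20]
insert(31) -> [20, 31]
insert(45) -> [20, 31, 45]
extract_min()->20, [31, 45]
insert(44) -> [31, 45, 44]
insert(5) -> [5, 31, 44, 45]
extract_min()->5, [31, 45, 44]
extract_min()->31, [44, 45]

Final heap: [44, 45]


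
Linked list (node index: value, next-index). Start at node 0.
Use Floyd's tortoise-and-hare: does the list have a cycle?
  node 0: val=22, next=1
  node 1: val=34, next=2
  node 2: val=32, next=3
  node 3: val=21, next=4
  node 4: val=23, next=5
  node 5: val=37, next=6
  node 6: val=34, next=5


Floyd's tortoise (slow, +1) and hare (fast, +2):
  init: slow=0, fast=0
  step 1: slow=1, fast=2
  step 2: slow=2, fast=4
  step 3: slow=3, fast=6
  step 4: slow=4, fast=6
  step 5: slow=5, fast=6
  step 6: slow=6, fast=6
  slow == fast at node 6: cycle detected

Cycle: yes


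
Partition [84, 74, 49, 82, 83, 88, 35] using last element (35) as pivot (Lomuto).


Pivot: 35
Place pivot at 0: [35, 74, 49, 82, 83, 88, 84]

Partitioned: [35, 74, 49, 82, 83, 88, 84]


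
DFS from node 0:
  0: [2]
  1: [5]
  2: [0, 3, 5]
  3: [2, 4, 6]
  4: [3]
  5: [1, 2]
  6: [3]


Visit 0, push [2]
Visit 2, push [5, 3]
Visit 3, push [6, 4]
Visit 4, push []
Visit 6, push []
Visit 5, push [1]
Visit 1, push []

DFS order: [0, 2, 3, 4, 6, 5, 1]


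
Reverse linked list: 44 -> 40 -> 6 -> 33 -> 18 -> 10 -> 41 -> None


Step 1: curr=44, set curr.next=prev(None) | reversed so far: 44
Step 2: curr=40, set curr.next=prev(44) | reversed so far: 40 -> 44
Step 3: curr=6, set curr.next=prev(40) | reversed so far: 6 -> 40 -> 44
Step 4: curr=33, set curr.next=prev(6) | reversed so far: 33 -> 6 -> 40 -> 44
Step 5: curr=18, set curr.next=prev(33) | reversed so far: 18 -> 33 -> 6 -> 40 -> 44
Step 6: curr=10, set curr.next=prev(18) | reversed so far: 10 -> 18 -> 33 -> 6 -> 40 -> 44
Step 7: curr=41, set curr.next=prev(10) | reversed so far: 41 -> 10 -> 18 -> 33 -> 6 -> 40 -> 44

41 -> 10 -> 18 -> 33 -> 6 -> 40 -> 44 -> None


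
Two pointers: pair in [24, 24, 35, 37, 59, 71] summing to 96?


lo=0(24)+hi=5(71)=95
lo=1(24)+hi=5(71)=95
lo=2(35)+hi=5(71)=106
lo=2(35)+hi=4(59)=94
lo=3(37)+hi=4(59)=96

Yes: 37+59=96


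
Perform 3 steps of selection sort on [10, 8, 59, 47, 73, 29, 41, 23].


Initial: [10, 8, 59, 47, 73, 29, 41, 23]
Step 1: min=8 at 1
  Swap: [8, 10, 59, 47, 73, 29, 41, 23]
Step 2: min=10 at 1
  Swap: [8, 10, 59, 47, 73, 29, 41, 23]
Step 3: min=23 at 7
  Swap: [8, 10, 23, 47, 73, 29, 41, 59]

After 3 steps: [8, 10, 23, 47, 73, 29, 41, 59]


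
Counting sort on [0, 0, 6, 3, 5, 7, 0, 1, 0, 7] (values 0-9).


Input: [0, 0, 6, 3, 5, 7, 0, 1, 0, 7]
Counts: [4, 1, 0, 1, 0, 1, 1, 2, 0, 0]

Sorted: [0, 0, 0, 0, 1, 3, 5, 6, 7, 7]


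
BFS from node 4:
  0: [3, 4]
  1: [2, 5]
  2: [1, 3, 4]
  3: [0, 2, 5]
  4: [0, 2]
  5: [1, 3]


Visit 4, enqueue [0, 2]
Visit 0, enqueue [3]
Visit 2, enqueue [1]
Visit 3, enqueue [5]
Visit 1, enqueue []
Visit 5, enqueue []

BFS order: [4, 0, 2, 3, 1, 5]


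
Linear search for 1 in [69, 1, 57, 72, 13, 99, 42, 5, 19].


i=0: 69!=1
i=1: 1==1 found!

Found at 1, 2 comps


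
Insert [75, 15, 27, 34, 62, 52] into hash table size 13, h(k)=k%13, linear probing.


Insert 75: h=10 -> slot 10
Insert 15: h=2 -> slot 2
Insert 27: h=1 -> slot 1
Insert 34: h=8 -> slot 8
Insert 62: h=10, 1 probes -> slot 11
Insert 52: h=0 -> slot 0

Table: [52, 27, 15, None, None, None, None, None, 34, None, 75, 62, None]


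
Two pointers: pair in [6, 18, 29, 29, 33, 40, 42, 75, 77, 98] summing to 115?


lo=0(6)+hi=9(98)=104
lo=1(18)+hi=9(98)=116
lo=1(18)+hi=8(77)=95
lo=2(29)+hi=8(77)=106
lo=3(29)+hi=8(77)=106
lo=4(33)+hi=8(77)=110
lo=5(40)+hi=8(77)=117
lo=5(40)+hi=7(75)=115

Yes: 40+75=115


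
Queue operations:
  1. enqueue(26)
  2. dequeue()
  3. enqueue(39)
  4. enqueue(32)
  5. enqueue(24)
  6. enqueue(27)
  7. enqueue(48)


enqueue(26) -> [26]
dequeue()->26, []
enqueue(39) -> [39]
enqueue(32) -> [39, 32]
enqueue(24) -> [39, 32, 24]
enqueue(27) -> [39, 32, 24, 27]
enqueue(48) -> [39, 32, 24, 27, 48]

Final queue: [39, 32, 24, 27, 48]


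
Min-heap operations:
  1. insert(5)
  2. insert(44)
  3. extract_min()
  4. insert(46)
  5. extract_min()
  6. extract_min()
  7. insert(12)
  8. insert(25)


insert(5) -> [5]
insert(44) -> [5, 44]
extract_min()->5, [44]
insert(46) -> [44, 46]
extract_min()->44, [46]
extract_min()->46, []
insert(12) -> [12]
insert(25) -> [12, 25]

Final heap: [12, 25]


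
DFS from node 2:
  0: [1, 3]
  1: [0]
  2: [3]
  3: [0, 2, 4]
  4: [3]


Visit 2, push [3]
Visit 3, push [4, 0]
Visit 0, push [1]
Visit 1, push []
Visit 4, push []

DFS order: [2, 3, 0, 1, 4]


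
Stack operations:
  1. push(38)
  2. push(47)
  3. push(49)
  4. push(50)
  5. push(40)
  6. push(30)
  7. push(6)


push(38) -> [38]
push(47) -> [38, 47]
push(49) -> [38, 47, 49]
push(50) -> [38, 47, 49, 50]
push(40) -> [38, 47, 49, 50, 40]
push(30) -> [38, 47, 49, 50, 40, 30]
push(6) -> [38, 47, 49, 50, 40, 30, 6]

Final stack: [38, 47, 49, 50, 40, 30, 6]


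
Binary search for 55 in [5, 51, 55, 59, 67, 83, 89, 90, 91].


Step 1: lo=0, hi=8, mid=4, val=67
Step 2: lo=0, hi=3, mid=1, val=51
Step 3: lo=2, hi=3, mid=2, val=55

Found at index 2


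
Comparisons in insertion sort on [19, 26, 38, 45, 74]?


Algorithm: insertion sort
Input: [19, 26, 38, 45, 74]
Sorted: [19, 26, 38, 45, 74]

4


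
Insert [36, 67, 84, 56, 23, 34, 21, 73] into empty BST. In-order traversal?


Insert 36: root
Insert 67: R from 36
Insert 84: R from 36 -> R from 67
Insert 56: R from 36 -> L from 67
Insert 23: L from 36
Insert 34: L from 36 -> R from 23
Insert 21: L from 36 -> L from 23
Insert 73: R from 36 -> R from 67 -> L from 84

In-order: [21, 23, 34, 36, 56, 67, 73, 84]


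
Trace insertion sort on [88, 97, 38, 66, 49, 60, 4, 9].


Initial: [88, 97, 38, 66, 49, 60, 4, 9]
Insert 97: [88, 97, 38, 66, 49, 60, 4, 9]
Insert 38: [38, 88, 97, 66, 49, 60, 4, 9]
Insert 66: [38, 66, 88, 97, 49, 60, 4, 9]
Insert 49: [38, 49, 66, 88, 97, 60, 4, 9]
Insert 60: [38, 49, 60, 66, 88, 97, 4, 9]
Insert 4: [4, 38, 49, 60, 66, 88, 97, 9]
Insert 9: [4, 9, 38, 49, 60, 66, 88, 97]

Sorted: [4, 9, 38, 49, 60, 66, 88, 97]


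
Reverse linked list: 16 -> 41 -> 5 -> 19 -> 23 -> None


Step 1: curr=16, set curr.next=prev(None) | reversed so far: 16
Step 2: curr=41, set curr.next=prev(16) | reversed so far: 41 -> 16
Step 3: curr=5, set curr.next=prev(41) | reversed so far: 5 -> 41 -> 16
Step 4: curr=19, set curr.next=prev(5) | reversed so far: 19 -> 5 -> 41 -> 16
Step 5: curr=23, set curr.next=prev(19) | reversed so far: 23 -> 19 -> 5 -> 41 -> 16

23 -> 19 -> 5 -> 41 -> 16 -> None


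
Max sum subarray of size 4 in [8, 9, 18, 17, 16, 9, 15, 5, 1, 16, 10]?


[0:4]: 52
[1:5]: 60
[2:6]: 60
[3:7]: 57
[4:8]: 45
[5:9]: 30
[6:10]: 37
[7:11]: 32

Max: 60 at [1:5]


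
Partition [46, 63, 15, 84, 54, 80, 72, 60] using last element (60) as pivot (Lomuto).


Pivot: 60
  46 <= 60: advance i (no swap)
  15 <= 60: swap -> [46, 15, 63, 84, 54, 80, 72, 60]
  54 <= 60: swap -> [46, 15, 54, 84, 63, 80, 72, 60]
Place pivot at 3: [46, 15, 54, 60, 63, 80, 72, 84]

Partitioned: [46, 15, 54, 60, 63, 80, 72, 84]


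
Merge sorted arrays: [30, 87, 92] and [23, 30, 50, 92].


Take 23 from B
Take 30 from A
Take 30 from B
Take 50 from B
Take 87 from A
Take 92 from A

Merged: [23, 30, 30, 50, 87, 92, 92]


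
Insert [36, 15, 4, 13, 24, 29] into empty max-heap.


Insert 36: [36]
Insert 15: [36, 15]
Insert 4: [36, 15, 4]
Insert 13: [36, 15, 4, 13]
Insert 24: [36, 24, 4, 13, 15]
Insert 29: [36, 24, 29, 13, 15, 4]

Final heap: [36, 24, 29, 13, 15, 4]


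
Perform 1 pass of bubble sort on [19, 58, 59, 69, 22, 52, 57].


Initial: [19, 58, 59, 69, 22, 52, 57]
Pass 1: [19, 58, 59, 22, 52, 57, 69] (3 swaps)

After 1 pass: [19, 58, 59, 22, 52, 57, 69]


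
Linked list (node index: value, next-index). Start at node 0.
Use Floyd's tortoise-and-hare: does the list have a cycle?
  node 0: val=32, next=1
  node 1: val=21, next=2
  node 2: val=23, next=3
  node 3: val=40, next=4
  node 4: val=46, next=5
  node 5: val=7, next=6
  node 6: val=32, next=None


Floyd's tortoise (slow, +1) and hare (fast, +2):
  init: slow=0, fast=0
  step 1: slow=1, fast=2
  step 2: slow=2, fast=4
  step 3: slow=3, fast=6
  step 4: fast -> None, no cycle

Cycle: no


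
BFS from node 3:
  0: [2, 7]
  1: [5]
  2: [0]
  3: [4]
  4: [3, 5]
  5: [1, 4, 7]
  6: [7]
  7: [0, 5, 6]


Visit 3, enqueue [4]
Visit 4, enqueue [5]
Visit 5, enqueue [1, 7]
Visit 1, enqueue []
Visit 7, enqueue [0, 6]
Visit 0, enqueue [2]
Visit 6, enqueue []
Visit 2, enqueue []

BFS order: [3, 4, 5, 1, 7, 0, 6, 2]


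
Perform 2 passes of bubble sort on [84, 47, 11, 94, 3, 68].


Initial: [84, 47, 11, 94, 3, 68]
Pass 1: [47, 11, 84, 3, 68, 94] (4 swaps)
Pass 2: [11, 47, 3, 68, 84, 94] (3 swaps)

After 2 passes: [11, 47, 3, 68, 84, 94]


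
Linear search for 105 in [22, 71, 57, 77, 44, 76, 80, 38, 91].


i=0: 22!=105
i=1: 71!=105
i=2: 57!=105
i=3: 77!=105
i=4: 44!=105
i=5: 76!=105
i=6: 80!=105
i=7: 38!=105
i=8: 91!=105

Not found, 9 comps


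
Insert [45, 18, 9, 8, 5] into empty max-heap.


Insert 45: [45]
Insert 18: [45, 18]
Insert 9: [45, 18, 9]
Insert 8: [45, 18, 9, 8]
Insert 5: [45, 18, 9, 8, 5]

Final heap: [45, 18, 9, 8, 5]


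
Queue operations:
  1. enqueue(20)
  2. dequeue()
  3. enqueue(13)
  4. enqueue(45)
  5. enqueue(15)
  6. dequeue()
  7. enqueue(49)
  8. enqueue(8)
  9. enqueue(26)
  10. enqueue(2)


enqueue(20) -> [20]
dequeue()->20, []
enqueue(13) -> [13]
enqueue(45) -> [13, 45]
enqueue(15) -> [13, 45, 15]
dequeue()->13, [45, 15]
enqueue(49) -> [45, 15, 49]
enqueue(8) -> [45, 15, 49, 8]
enqueue(26) -> [45, 15, 49, 8, 26]
enqueue(2) -> [45, 15, 49, 8, 26, 2]

Final queue: [45, 15, 49, 8, 26, 2]


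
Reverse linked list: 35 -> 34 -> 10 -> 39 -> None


Step 1: curr=35, set curr.next=prev(None) | reversed so far: 35
Step 2: curr=34, set curr.next=prev(35) | reversed so far: 34 -> 35
Step 3: curr=10, set curr.next=prev(34) | reversed so far: 10 -> 34 -> 35
Step 4: curr=39, set curr.next=prev(10) | reversed so far: 39 -> 10 -> 34 -> 35

39 -> 10 -> 34 -> 35 -> None


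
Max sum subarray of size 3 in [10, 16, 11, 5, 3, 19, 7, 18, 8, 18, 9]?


[0:3]: 37
[1:4]: 32
[2:5]: 19
[3:6]: 27
[4:7]: 29
[5:8]: 44
[6:9]: 33
[7:10]: 44
[8:11]: 35

Max: 44 at [5:8]


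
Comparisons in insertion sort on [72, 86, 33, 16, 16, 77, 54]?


Algorithm: insertion sort
Input: [72, 86, 33, 16, 16, 77, 54]
Sorted: [16, 16, 33, 54, 72, 77, 86]

16


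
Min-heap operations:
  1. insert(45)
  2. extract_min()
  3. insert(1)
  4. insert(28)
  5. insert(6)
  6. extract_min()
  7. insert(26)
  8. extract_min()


insert(45) -> [45]
extract_min()->45, []
insert(1) -> [1]
insert(28) -> [1, 28]
insert(6) -> [1, 28, 6]
extract_min()->1, [6, 28]
insert(26) -> [6, 28, 26]
extract_min()->6, [26, 28]

Final heap: [26, 28]


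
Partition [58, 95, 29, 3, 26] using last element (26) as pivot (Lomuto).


Pivot: 26
  3 <= 26: swap -> [3, 95, 29, 58, 26]
Place pivot at 1: [3, 26, 29, 58, 95]

Partitioned: [3, 26, 29, 58, 95]


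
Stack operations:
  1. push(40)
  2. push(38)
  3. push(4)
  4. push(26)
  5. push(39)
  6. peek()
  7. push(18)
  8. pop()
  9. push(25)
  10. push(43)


push(40) -> [40]
push(38) -> [40, 38]
push(4) -> [40, 38, 4]
push(26) -> [40, 38, 4, 26]
push(39) -> [40, 38, 4, 26, 39]
peek()->39
push(18) -> [40, 38, 4, 26, 39, 18]
pop()->18, [40, 38, 4, 26, 39]
push(25) -> [40, 38, 4, 26, 39, 25]
push(43) -> [40, 38, 4, 26, 39, 25, 43]

Final stack: [40, 38, 4, 26, 39, 25, 43]


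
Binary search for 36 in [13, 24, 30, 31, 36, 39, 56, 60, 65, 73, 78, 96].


Step 1: lo=0, hi=11, mid=5, val=39
Step 2: lo=0, hi=4, mid=2, val=30
Step 3: lo=3, hi=4, mid=3, val=31
Step 4: lo=4, hi=4, mid=4, val=36

Found at index 4


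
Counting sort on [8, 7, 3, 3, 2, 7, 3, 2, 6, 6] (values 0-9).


Input: [8, 7, 3, 3, 2, 7, 3, 2, 6, 6]
Counts: [0, 0, 2, 3, 0, 0, 2, 2, 1, 0]

Sorted: [2, 2, 3, 3, 3, 6, 6, 7, 7, 8]


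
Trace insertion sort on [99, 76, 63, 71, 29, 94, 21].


Initial: [99, 76, 63, 71, 29, 94, 21]
Insert 76: [76, 99, 63, 71, 29, 94, 21]
Insert 63: [63, 76, 99, 71, 29, 94, 21]
Insert 71: [63, 71, 76, 99, 29, 94, 21]
Insert 29: [29, 63, 71, 76, 99, 94, 21]
Insert 94: [29, 63, 71, 76, 94, 99, 21]
Insert 21: [21, 29, 63, 71, 76, 94, 99]

Sorted: [21, 29, 63, 71, 76, 94, 99]


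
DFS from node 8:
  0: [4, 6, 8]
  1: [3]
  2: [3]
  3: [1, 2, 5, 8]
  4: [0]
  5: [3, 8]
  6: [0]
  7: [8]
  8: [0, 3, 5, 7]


Visit 8, push [7, 5, 3, 0]
Visit 0, push [6, 4]
Visit 4, push []
Visit 6, push []
Visit 3, push [5, 2, 1]
Visit 1, push []
Visit 2, push []
Visit 5, push []
Visit 7, push []

DFS order: [8, 0, 4, 6, 3, 1, 2, 5, 7]


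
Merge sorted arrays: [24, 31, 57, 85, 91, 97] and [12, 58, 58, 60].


Take 12 from B
Take 24 from A
Take 31 from A
Take 57 from A
Take 58 from B
Take 58 from B
Take 60 from B

Merged: [12, 24, 31, 57, 58, 58, 60, 85, 91, 97]


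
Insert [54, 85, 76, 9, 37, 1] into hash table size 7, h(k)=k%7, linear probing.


Insert 54: h=5 -> slot 5
Insert 85: h=1 -> slot 1
Insert 76: h=6 -> slot 6
Insert 9: h=2 -> slot 2
Insert 37: h=2, 1 probes -> slot 3
Insert 1: h=1, 3 probes -> slot 4

Table: [None, 85, 9, 37, 1, 54, 76]


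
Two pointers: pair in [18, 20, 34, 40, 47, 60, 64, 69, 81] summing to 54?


lo=0(18)+hi=8(81)=99
lo=0(18)+hi=7(69)=87
lo=0(18)+hi=6(64)=82
lo=0(18)+hi=5(60)=78
lo=0(18)+hi=4(47)=65
lo=0(18)+hi=3(40)=58
lo=0(18)+hi=2(34)=52
lo=1(20)+hi=2(34)=54

Yes: 20+34=54


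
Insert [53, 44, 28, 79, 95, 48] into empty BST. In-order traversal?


Insert 53: root
Insert 44: L from 53
Insert 28: L from 53 -> L from 44
Insert 79: R from 53
Insert 95: R from 53 -> R from 79
Insert 48: L from 53 -> R from 44

In-order: [28, 44, 48, 53, 79, 95]


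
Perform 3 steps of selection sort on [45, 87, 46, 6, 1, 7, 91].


Initial: [45, 87, 46, 6, 1, 7, 91]
Step 1: min=1 at 4
  Swap: [1, 87, 46, 6, 45, 7, 91]
Step 2: min=6 at 3
  Swap: [1, 6, 46, 87, 45, 7, 91]
Step 3: min=7 at 5
  Swap: [1, 6, 7, 87, 45, 46, 91]

After 3 steps: [1, 6, 7, 87, 45, 46, 91]


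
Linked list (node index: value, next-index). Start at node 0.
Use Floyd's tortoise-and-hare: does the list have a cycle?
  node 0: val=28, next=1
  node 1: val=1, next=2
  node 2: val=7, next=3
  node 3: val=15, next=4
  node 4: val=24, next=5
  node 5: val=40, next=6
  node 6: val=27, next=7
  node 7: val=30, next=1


Floyd's tortoise (slow, +1) and hare (fast, +2):
  init: slow=0, fast=0
  step 1: slow=1, fast=2
  step 2: slow=2, fast=4
  step 3: slow=3, fast=6
  step 4: slow=4, fast=1
  step 5: slow=5, fast=3
  step 6: slow=6, fast=5
  step 7: slow=7, fast=7
  slow == fast at node 7: cycle detected

Cycle: yes


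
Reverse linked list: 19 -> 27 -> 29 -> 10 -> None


Step 1: curr=19, set curr.next=prev(None) | reversed so far: 19
Step 2: curr=27, set curr.next=prev(19) | reversed so far: 27 -> 19
Step 3: curr=29, set curr.next=prev(27) | reversed so far: 29 -> 27 -> 19
Step 4: curr=10, set curr.next=prev(29) | reversed so far: 10 -> 29 -> 27 -> 19

10 -> 29 -> 27 -> 19 -> None


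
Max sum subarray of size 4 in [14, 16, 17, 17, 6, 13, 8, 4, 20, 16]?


[0:4]: 64
[1:5]: 56
[2:6]: 53
[3:7]: 44
[4:8]: 31
[5:9]: 45
[6:10]: 48

Max: 64 at [0:4]


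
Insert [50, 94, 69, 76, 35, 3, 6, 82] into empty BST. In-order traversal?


Insert 50: root
Insert 94: R from 50
Insert 69: R from 50 -> L from 94
Insert 76: R from 50 -> L from 94 -> R from 69
Insert 35: L from 50
Insert 3: L from 50 -> L from 35
Insert 6: L from 50 -> L from 35 -> R from 3
Insert 82: R from 50 -> L from 94 -> R from 69 -> R from 76

In-order: [3, 6, 35, 50, 69, 76, 82, 94]


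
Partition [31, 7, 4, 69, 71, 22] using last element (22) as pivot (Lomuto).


Pivot: 22
  7 <= 22: swap -> [7, 31, 4, 69, 71, 22]
  4 <= 22: swap -> [7, 4, 31, 69, 71, 22]
Place pivot at 2: [7, 4, 22, 69, 71, 31]

Partitioned: [7, 4, 22, 69, 71, 31]


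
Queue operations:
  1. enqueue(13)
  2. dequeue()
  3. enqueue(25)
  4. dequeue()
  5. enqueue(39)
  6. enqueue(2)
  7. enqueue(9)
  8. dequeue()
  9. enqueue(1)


enqueue(13) -> [13]
dequeue()->13, []
enqueue(25) -> [25]
dequeue()->25, []
enqueue(39) -> [39]
enqueue(2) -> [39, 2]
enqueue(9) -> [39, 2, 9]
dequeue()->39, [2, 9]
enqueue(1) -> [2, 9, 1]

Final queue: [2, 9, 1]


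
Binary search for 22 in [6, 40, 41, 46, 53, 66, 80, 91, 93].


Step 1: lo=0, hi=8, mid=4, val=53
Step 2: lo=0, hi=3, mid=1, val=40
Step 3: lo=0, hi=0, mid=0, val=6

Not found


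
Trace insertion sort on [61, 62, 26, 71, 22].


Initial: [61, 62, 26, 71, 22]
Insert 62: [61, 62, 26, 71, 22]
Insert 26: [26, 61, 62, 71, 22]
Insert 71: [26, 61, 62, 71, 22]
Insert 22: [22, 26, 61, 62, 71]

Sorted: [22, 26, 61, 62, 71]


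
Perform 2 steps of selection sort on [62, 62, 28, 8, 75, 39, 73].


Initial: [62, 62, 28, 8, 75, 39, 73]
Step 1: min=8 at 3
  Swap: [8, 62, 28, 62, 75, 39, 73]
Step 2: min=28 at 2
  Swap: [8, 28, 62, 62, 75, 39, 73]

After 2 steps: [8, 28, 62, 62, 75, 39, 73]


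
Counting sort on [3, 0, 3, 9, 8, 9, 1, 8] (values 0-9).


Input: [3, 0, 3, 9, 8, 9, 1, 8]
Counts: [1, 1, 0, 2, 0, 0, 0, 0, 2, 2]

Sorted: [0, 1, 3, 3, 8, 8, 9, 9]


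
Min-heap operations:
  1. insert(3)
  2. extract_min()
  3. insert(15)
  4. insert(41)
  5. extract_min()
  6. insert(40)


insert(3) -> [3]
extract_min()->3, []
insert(15) -> [15]
insert(41) -> [15, 41]
extract_min()->15, [41]
insert(40) -> [40, 41]

Final heap: [40, 41]


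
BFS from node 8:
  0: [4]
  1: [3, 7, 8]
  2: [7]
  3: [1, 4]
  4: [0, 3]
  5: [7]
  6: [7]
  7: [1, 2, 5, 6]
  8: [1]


Visit 8, enqueue [1]
Visit 1, enqueue [3, 7]
Visit 3, enqueue [4]
Visit 7, enqueue [2, 5, 6]
Visit 4, enqueue [0]
Visit 2, enqueue []
Visit 5, enqueue []
Visit 6, enqueue []
Visit 0, enqueue []

BFS order: [8, 1, 3, 7, 4, 2, 5, 6, 0]


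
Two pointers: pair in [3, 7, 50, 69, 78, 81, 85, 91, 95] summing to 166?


lo=0(3)+hi=8(95)=98
lo=1(7)+hi=8(95)=102
lo=2(50)+hi=8(95)=145
lo=3(69)+hi=8(95)=164
lo=4(78)+hi=8(95)=173
lo=4(78)+hi=7(91)=169
lo=4(78)+hi=6(85)=163
lo=5(81)+hi=6(85)=166

Yes: 81+85=166


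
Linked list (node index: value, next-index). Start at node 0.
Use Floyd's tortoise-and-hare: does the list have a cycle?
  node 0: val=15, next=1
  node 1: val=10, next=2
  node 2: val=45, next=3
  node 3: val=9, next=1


Floyd's tortoise (slow, +1) and hare (fast, +2):
  init: slow=0, fast=0
  step 1: slow=1, fast=2
  step 2: slow=2, fast=1
  step 3: slow=3, fast=3
  slow == fast at node 3: cycle detected

Cycle: yes


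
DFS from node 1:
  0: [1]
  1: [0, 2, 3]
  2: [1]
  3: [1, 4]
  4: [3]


Visit 1, push [3, 2, 0]
Visit 0, push []
Visit 2, push []
Visit 3, push [4]
Visit 4, push []

DFS order: [1, 0, 2, 3, 4]


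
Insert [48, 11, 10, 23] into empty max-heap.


Insert 48: [48]
Insert 11: [48, 11]
Insert 10: [48, 11, 10]
Insert 23: [48, 23, 10, 11]

Final heap: [48, 23, 10, 11]


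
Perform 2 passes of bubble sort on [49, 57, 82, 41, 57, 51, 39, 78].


Initial: [49, 57, 82, 41, 57, 51, 39, 78]
Pass 1: [49, 57, 41, 57, 51, 39, 78, 82] (5 swaps)
Pass 2: [49, 41, 57, 51, 39, 57, 78, 82] (3 swaps)

After 2 passes: [49, 41, 57, 51, 39, 57, 78, 82]


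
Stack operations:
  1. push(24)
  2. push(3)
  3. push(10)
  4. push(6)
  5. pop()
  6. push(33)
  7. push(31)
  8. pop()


push(24) -> [24]
push(3) -> [24, 3]
push(10) -> [24, 3, 10]
push(6) -> [24, 3, 10, 6]
pop()->6, [24, 3, 10]
push(33) -> [24, 3, 10, 33]
push(31) -> [24, 3, 10, 33, 31]
pop()->31, [24, 3, 10, 33]

Final stack: [24, 3, 10, 33]


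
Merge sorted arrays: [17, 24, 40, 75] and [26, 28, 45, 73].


Take 17 from A
Take 24 from A
Take 26 from B
Take 28 from B
Take 40 from A
Take 45 from B
Take 73 from B

Merged: [17, 24, 26, 28, 40, 45, 73, 75]


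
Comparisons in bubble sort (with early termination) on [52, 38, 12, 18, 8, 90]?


Algorithm: bubble sort (with early termination)
Input: [52, 38, 12, 18, 8, 90]
Sorted: [8, 12, 18, 38, 52, 90]

15


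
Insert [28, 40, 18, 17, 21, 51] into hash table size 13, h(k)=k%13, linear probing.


Insert 28: h=2 -> slot 2
Insert 40: h=1 -> slot 1
Insert 18: h=5 -> slot 5
Insert 17: h=4 -> slot 4
Insert 21: h=8 -> slot 8
Insert 51: h=12 -> slot 12

Table: [None, 40, 28, None, 17, 18, None, None, 21, None, None, None, 51]


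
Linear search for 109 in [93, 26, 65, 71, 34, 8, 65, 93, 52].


i=0: 93!=109
i=1: 26!=109
i=2: 65!=109
i=3: 71!=109
i=4: 34!=109
i=5: 8!=109
i=6: 65!=109
i=7: 93!=109
i=8: 52!=109

Not found, 9 comps


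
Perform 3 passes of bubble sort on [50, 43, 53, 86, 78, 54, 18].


Initial: [50, 43, 53, 86, 78, 54, 18]
Pass 1: [43, 50, 53, 78, 54, 18, 86] (4 swaps)
Pass 2: [43, 50, 53, 54, 18, 78, 86] (2 swaps)
Pass 3: [43, 50, 53, 18, 54, 78, 86] (1 swaps)

After 3 passes: [43, 50, 53, 18, 54, 78, 86]


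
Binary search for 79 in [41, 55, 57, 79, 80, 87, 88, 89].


Step 1: lo=0, hi=7, mid=3, val=79

Found at index 3


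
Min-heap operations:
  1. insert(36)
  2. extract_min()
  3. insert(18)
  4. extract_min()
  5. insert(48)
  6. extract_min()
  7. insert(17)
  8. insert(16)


insert(36) -> [36]
extract_min()->36, []
insert(18) -> [18]
extract_min()->18, []
insert(48) -> [48]
extract_min()->48, []
insert(17) -> [17]
insert(16) -> [16, 17]

Final heap: [16, 17]


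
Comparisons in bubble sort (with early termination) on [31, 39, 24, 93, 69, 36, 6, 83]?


Algorithm: bubble sort (with early termination)
Input: [31, 39, 24, 93, 69, 36, 6, 83]
Sorted: [6, 24, 31, 36, 39, 69, 83, 93]

28


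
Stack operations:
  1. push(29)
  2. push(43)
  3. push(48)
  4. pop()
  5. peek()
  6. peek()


push(29) -> [29]
push(43) -> [29, 43]
push(48) -> [29, 43, 48]
pop()->48, [29, 43]
peek()->43
peek()->43

Final stack: [29, 43]


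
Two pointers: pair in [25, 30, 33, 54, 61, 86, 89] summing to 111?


lo=0(25)+hi=6(89)=114
lo=0(25)+hi=5(86)=111

Yes: 25+86=111


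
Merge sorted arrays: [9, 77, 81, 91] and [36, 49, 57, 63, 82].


Take 9 from A
Take 36 from B
Take 49 from B
Take 57 from B
Take 63 from B
Take 77 from A
Take 81 from A
Take 82 from B

Merged: [9, 36, 49, 57, 63, 77, 81, 82, 91]


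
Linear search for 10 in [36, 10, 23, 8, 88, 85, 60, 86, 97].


i=0: 36!=10
i=1: 10==10 found!

Found at 1, 2 comps


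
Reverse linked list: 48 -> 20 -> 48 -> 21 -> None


Step 1: curr=48, set curr.next=prev(None) | reversed so far: 48
Step 2: curr=20, set curr.next=prev(48) | reversed so far: 20 -> 48
Step 3: curr=48, set curr.next=prev(20) | reversed so far: 48 -> 20 -> 48
Step 4: curr=21, set curr.next=prev(48) | reversed so far: 21 -> 48 -> 20 -> 48

21 -> 48 -> 20 -> 48 -> None


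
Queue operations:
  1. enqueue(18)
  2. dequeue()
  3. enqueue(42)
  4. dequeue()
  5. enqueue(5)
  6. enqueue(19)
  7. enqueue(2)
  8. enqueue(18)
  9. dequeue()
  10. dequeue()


enqueue(18) -> [18]
dequeue()->18, []
enqueue(42) -> [42]
dequeue()->42, []
enqueue(5) -> [5]
enqueue(19) -> [5, 19]
enqueue(2) -> [5, 19, 2]
enqueue(18) -> [5, 19, 2, 18]
dequeue()->5, [19, 2, 18]
dequeue()->19, [2, 18]

Final queue: [2, 18]


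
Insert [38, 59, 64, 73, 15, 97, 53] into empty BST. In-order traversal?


Insert 38: root
Insert 59: R from 38
Insert 64: R from 38 -> R from 59
Insert 73: R from 38 -> R from 59 -> R from 64
Insert 15: L from 38
Insert 97: R from 38 -> R from 59 -> R from 64 -> R from 73
Insert 53: R from 38 -> L from 59

In-order: [15, 38, 53, 59, 64, 73, 97]


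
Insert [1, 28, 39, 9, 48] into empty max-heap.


Insert 1: [1]
Insert 28: [28, 1]
Insert 39: [39, 1, 28]
Insert 9: [39, 9, 28, 1]
Insert 48: [48, 39, 28, 1, 9]

Final heap: [48, 39, 28, 1, 9]


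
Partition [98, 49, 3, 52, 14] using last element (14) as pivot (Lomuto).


Pivot: 14
  3 <= 14: swap -> [3, 49, 98, 52, 14]
Place pivot at 1: [3, 14, 98, 52, 49]

Partitioned: [3, 14, 98, 52, 49]


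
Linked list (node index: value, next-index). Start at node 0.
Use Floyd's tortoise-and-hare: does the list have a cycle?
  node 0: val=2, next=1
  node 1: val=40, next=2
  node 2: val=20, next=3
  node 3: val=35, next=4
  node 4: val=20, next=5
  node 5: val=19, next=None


Floyd's tortoise (slow, +1) and hare (fast, +2):
  init: slow=0, fast=0
  step 1: slow=1, fast=2
  step 2: slow=2, fast=4
  step 3: fast 4->5->None, no cycle

Cycle: no


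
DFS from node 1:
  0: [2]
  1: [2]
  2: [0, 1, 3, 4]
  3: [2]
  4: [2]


Visit 1, push [2]
Visit 2, push [4, 3, 0]
Visit 0, push []
Visit 3, push []
Visit 4, push []

DFS order: [1, 2, 0, 3, 4]


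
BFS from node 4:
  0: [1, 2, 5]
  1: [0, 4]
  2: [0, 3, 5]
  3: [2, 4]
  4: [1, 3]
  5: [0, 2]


Visit 4, enqueue [1, 3]
Visit 1, enqueue [0]
Visit 3, enqueue [2]
Visit 0, enqueue [5]
Visit 2, enqueue []
Visit 5, enqueue []

BFS order: [4, 1, 3, 0, 2, 5]


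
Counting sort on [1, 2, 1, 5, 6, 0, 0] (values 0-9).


Input: [1, 2, 1, 5, 6, 0, 0]
Counts: [2, 2, 1, 0, 0, 1, 1, 0, 0, 0]

Sorted: [0, 0, 1, 1, 2, 5, 6]


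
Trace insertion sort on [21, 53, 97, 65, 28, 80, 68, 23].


Initial: [21, 53, 97, 65, 28, 80, 68, 23]
Insert 53: [21, 53, 97, 65, 28, 80, 68, 23]
Insert 97: [21, 53, 97, 65, 28, 80, 68, 23]
Insert 65: [21, 53, 65, 97, 28, 80, 68, 23]
Insert 28: [21, 28, 53, 65, 97, 80, 68, 23]
Insert 80: [21, 28, 53, 65, 80, 97, 68, 23]
Insert 68: [21, 28, 53, 65, 68, 80, 97, 23]
Insert 23: [21, 23, 28, 53, 65, 68, 80, 97]

Sorted: [21, 23, 28, 53, 65, 68, 80, 97]


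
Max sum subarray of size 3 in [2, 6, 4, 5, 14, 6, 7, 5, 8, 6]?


[0:3]: 12
[1:4]: 15
[2:5]: 23
[3:6]: 25
[4:7]: 27
[5:8]: 18
[6:9]: 20
[7:10]: 19

Max: 27 at [4:7]


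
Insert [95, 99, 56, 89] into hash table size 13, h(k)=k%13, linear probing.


Insert 95: h=4 -> slot 4
Insert 99: h=8 -> slot 8
Insert 56: h=4, 1 probes -> slot 5
Insert 89: h=11 -> slot 11

Table: [None, None, None, None, 95, 56, None, None, 99, None, None, 89, None]


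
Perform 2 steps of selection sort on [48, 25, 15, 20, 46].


Initial: [48, 25, 15, 20, 46]
Step 1: min=15 at 2
  Swap: [15, 25, 48, 20, 46]
Step 2: min=20 at 3
  Swap: [15, 20, 48, 25, 46]

After 2 steps: [15, 20, 48, 25, 46]


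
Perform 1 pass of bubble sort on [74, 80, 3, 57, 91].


Initial: [74, 80, 3, 57, 91]
Pass 1: [74, 3, 57, 80, 91] (2 swaps)

After 1 pass: [74, 3, 57, 80, 91]


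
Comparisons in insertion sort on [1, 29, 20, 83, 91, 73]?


Algorithm: insertion sort
Input: [1, 29, 20, 83, 91, 73]
Sorted: [1, 20, 29, 73, 83, 91]

8


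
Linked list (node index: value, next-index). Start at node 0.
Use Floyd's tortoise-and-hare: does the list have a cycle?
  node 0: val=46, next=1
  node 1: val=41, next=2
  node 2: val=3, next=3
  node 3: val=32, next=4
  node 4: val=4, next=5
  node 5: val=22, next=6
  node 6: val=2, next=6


Floyd's tortoise (slow, +1) and hare (fast, +2):
  init: slow=0, fast=0
  step 1: slow=1, fast=2
  step 2: slow=2, fast=4
  step 3: slow=3, fast=6
  step 4: slow=4, fast=6
  step 5: slow=5, fast=6
  step 6: slow=6, fast=6
  slow == fast at node 6: cycle detected

Cycle: yes


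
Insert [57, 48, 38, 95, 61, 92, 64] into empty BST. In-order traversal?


Insert 57: root
Insert 48: L from 57
Insert 38: L from 57 -> L from 48
Insert 95: R from 57
Insert 61: R from 57 -> L from 95
Insert 92: R from 57 -> L from 95 -> R from 61
Insert 64: R from 57 -> L from 95 -> R from 61 -> L from 92

In-order: [38, 48, 57, 61, 64, 92, 95]


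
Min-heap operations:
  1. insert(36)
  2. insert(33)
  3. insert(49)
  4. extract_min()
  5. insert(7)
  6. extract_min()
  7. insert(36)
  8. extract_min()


insert(36) -> [36]
insert(33) -> [33, 36]
insert(49) -> [33, 36, 49]
extract_min()->33, [36, 49]
insert(7) -> [7, 49, 36]
extract_min()->7, [36, 49]
insert(36) -> [36, 49, 36]
extract_min()->36, [36, 49]

Final heap: [36, 49]


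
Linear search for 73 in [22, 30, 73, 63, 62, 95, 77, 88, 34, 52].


i=0: 22!=73
i=1: 30!=73
i=2: 73==73 found!

Found at 2, 3 comps


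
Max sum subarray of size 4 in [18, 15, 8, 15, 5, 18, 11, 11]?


[0:4]: 56
[1:5]: 43
[2:6]: 46
[3:7]: 49
[4:8]: 45

Max: 56 at [0:4]


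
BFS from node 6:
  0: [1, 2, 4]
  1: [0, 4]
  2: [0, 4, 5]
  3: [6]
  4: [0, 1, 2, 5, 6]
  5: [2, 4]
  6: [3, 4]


Visit 6, enqueue [3, 4]
Visit 3, enqueue []
Visit 4, enqueue [0, 1, 2, 5]
Visit 0, enqueue []
Visit 1, enqueue []
Visit 2, enqueue []
Visit 5, enqueue []

BFS order: [6, 3, 4, 0, 1, 2, 5]


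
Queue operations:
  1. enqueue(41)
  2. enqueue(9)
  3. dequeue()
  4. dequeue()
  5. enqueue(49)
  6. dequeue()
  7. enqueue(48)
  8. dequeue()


enqueue(41) -> [41]
enqueue(9) -> [41, 9]
dequeue()->41, [9]
dequeue()->9, []
enqueue(49) -> [49]
dequeue()->49, []
enqueue(48) -> [48]
dequeue()->48, []

Final queue: []


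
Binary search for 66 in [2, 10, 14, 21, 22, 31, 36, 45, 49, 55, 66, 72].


Step 1: lo=0, hi=11, mid=5, val=31
Step 2: lo=6, hi=11, mid=8, val=49
Step 3: lo=9, hi=11, mid=10, val=66

Found at index 10


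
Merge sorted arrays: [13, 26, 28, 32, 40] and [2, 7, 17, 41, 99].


Take 2 from B
Take 7 from B
Take 13 from A
Take 17 from B
Take 26 from A
Take 28 from A
Take 32 from A
Take 40 from A

Merged: [2, 7, 13, 17, 26, 28, 32, 40, 41, 99]


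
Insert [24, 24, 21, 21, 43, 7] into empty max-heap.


Insert 24: [24]
Insert 24: [24, 24]
Insert 21: [24, 24, 21]
Insert 21: [24, 24, 21, 21]
Insert 43: [43, 24, 21, 21, 24]
Insert 7: [43, 24, 21, 21, 24, 7]

Final heap: [43, 24, 21, 21, 24, 7]


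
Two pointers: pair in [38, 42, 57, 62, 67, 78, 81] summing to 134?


lo=0(38)+hi=6(81)=119
lo=1(42)+hi=6(81)=123
lo=2(57)+hi=6(81)=138
lo=2(57)+hi=5(78)=135
lo=2(57)+hi=4(67)=124
lo=3(62)+hi=4(67)=129

No pair found


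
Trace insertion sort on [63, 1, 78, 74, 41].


Initial: [63, 1, 78, 74, 41]
Insert 1: [1, 63, 78, 74, 41]
Insert 78: [1, 63, 78, 74, 41]
Insert 74: [1, 63, 74, 78, 41]
Insert 41: [1, 41, 63, 74, 78]

Sorted: [1, 41, 63, 74, 78]


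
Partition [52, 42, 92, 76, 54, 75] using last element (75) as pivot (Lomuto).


Pivot: 75
  52 <= 75: advance i (no swap)
  42 <= 75: advance i (no swap)
  54 <= 75: swap -> [52, 42, 54, 76, 92, 75]
Place pivot at 3: [52, 42, 54, 75, 92, 76]

Partitioned: [52, 42, 54, 75, 92, 76]


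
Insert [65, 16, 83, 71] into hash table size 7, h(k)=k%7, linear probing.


Insert 65: h=2 -> slot 2
Insert 16: h=2, 1 probes -> slot 3
Insert 83: h=6 -> slot 6
Insert 71: h=1 -> slot 1

Table: [None, 71, 65, 16, None, None, 83]


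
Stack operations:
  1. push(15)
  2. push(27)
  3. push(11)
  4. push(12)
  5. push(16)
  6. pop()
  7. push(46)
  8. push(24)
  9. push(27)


push(15) -> [15]
push(27) -> [15, 27]
push(11) -> [15, 27, 11]
push(12) -> [15, 27, 11, 12]
push(16) -> [15, 27, 11, 12, 16]
pop()->16, [15, 27, 11, 12]
push(46) -> [15, 27, 11, 12, 46]
push(24) -> [15, 27, 11, 12, 46, 24]
push(27) -> [15, 27, 11, 12, 46, 24, 27]

Final stack: [15, 27, 11, 12, 46, 24, 27]


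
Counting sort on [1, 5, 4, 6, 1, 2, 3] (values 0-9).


Input: [1, 5, 4, 6, 1, 2, 3]
Counts: [0, 2, 1, 1, 1, 1, 1, 0, 0, 0]

Sorted: [1, 1, 2, 3, 4, 5, 6]


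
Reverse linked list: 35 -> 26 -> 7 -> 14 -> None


Step 1: curr=35, set curr.next=prev(None) | reversed so far: 35
Step 2: curr=26, set curr.next=prev(35) | reversed so far: 26 -> 35
Step 3: curr=7, set curr.next=prev(26) | reversed so far: 7 -> 26 -> 35
Step 4: curr=14, set curr.next=prev(7) | reversed so far: 14 -> 7 -> 26 -> 35

14 -> 7 -> 26 -> 35 -> None


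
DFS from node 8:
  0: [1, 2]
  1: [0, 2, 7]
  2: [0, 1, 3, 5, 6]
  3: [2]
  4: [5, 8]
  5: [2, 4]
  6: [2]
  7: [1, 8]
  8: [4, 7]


Visit 8, push [7, 4]
Visit 4, push [5]
Visit 5, push [2]
Visit 2, push [6, 3, 1, 0]
Visit 0, push [1]
Visit 1, push [7]
Visit 7, push []
Visit 3, push []
Visit 6, push []

DFS order: [8, 4, 5, 2, 0, 1, 7, 3, 6]


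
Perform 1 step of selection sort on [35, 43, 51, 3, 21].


Initial: [35, 43, 51, 3, 21]
Step 1: min=3 at 3
  Swap: [3, 43, 51, 35, 21]

After 1 step: [3, 43, 51, 35, 21]


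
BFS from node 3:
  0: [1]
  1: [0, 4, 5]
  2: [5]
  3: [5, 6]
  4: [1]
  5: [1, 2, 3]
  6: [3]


Visit 3, enqueue [5, 6]
Visit 5, enqueue [1, 2]
Visit 6, enqueue []
Visit 1, enqueue [0, 4]
Visit 2, enqueue []
Visit 0, enqueue []
Visit 4, enqueue []

BFS order: [3, 5, 6, 1, 2, 0, 4]


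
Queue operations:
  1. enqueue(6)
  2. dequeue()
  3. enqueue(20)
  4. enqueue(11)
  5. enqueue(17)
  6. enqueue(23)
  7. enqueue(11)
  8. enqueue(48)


enqueue(6) -> [6]
dequeue()->6, []
enqueue(20) -> [20]
enqueue(11) -> [20, 11]
enqueue(17) -> [20, 11, 17]
enqueue(23) -> [20, 11, 17, 23]
enqueue(11) -> [20, 11, 17, 23, 11]
enqueue(48) -> [20, 11, 17, 23, 11, 48]

Final queue: [20, 11, 17, 23, 11, 48]


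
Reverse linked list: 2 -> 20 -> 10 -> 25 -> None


Step 1: curr=2, set curr.next=prev(None) | reversed so far: 2
Step 2: curr=20, set curr.next=prev(2) | reversed so far: 20 -> 2
Step 3: curr=10, set curr.next=prev(20) | reversed so far: 10 -> 20 -> 2
Step 4: curr=25, set curr.next=prev(10) | reversed so far: 25 -> 10 -> 20 -> 2

25 -> 10 -> 20 -> 2 -> None


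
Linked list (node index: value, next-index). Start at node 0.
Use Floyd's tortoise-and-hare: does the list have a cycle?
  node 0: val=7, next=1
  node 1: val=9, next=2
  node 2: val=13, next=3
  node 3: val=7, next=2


Floyd's tortoise (slow, +1) and hare (fast, +2):
  init: slow=0, fast=0
  step 1: slow=1, fast=2
  step 2: slow=2, fast=2
  slow == fast at node 2: cycle detected

Cycle: yes


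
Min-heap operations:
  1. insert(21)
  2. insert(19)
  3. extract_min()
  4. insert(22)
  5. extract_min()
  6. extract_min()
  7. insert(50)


insert(21) -> [21]
insert(19) -> [19, 21]
extract_min()->19, [21]
insert(22) -> [21, 22]
extract_min()->21, [22]
extract_min()->22, []
insert(50) -> [50]

Final heap: [50]


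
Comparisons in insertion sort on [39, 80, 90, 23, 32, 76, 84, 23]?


Algorithm: insertion sort
Input: [39, 80, 90, 23, 32, 76, 84, 23]
Sorted: [23, 23, 32, 39, 76, 80, 84, 90]

21


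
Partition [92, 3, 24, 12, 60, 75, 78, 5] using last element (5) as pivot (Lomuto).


Pivot: 5
  3 <= 5: swap -> [3, 92, 24, 12, 60, 75, 78, 5]
Place pivot at 1: [3, 5, 24, 12, 60, 75, 78, 92]

Partitioned: [3, 5, 24, 12, 60, 75, 78, 92]


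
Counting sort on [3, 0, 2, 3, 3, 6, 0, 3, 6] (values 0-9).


Input: [3, 0, 2, 3, 3, 6, 0, 3, 6]
Counts: [2, 0, 1, 4, 0, 0, 2, 0, 0, 0]

Sorted: [0, 0, 2, 3, 3, 3, 3, 6, 6]


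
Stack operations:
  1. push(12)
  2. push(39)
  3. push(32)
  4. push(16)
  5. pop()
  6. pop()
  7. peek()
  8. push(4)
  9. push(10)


push(12) -> [12]
push(39) -> [12, 39]
push(32) -> [12, 39, 32]
push(16) -> [12, 39, 32, 16]
pop()->16, [12, 39, 32]
pop()->32, [12, 39]
peek()->39
push(4) -> [12, 39, 4]
push(10) -> [12, 39, 4, 10]

Final stack: [12, 39, 4, 10]


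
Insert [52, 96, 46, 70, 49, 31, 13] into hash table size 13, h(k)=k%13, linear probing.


Insert 52: h=0 -> slot 0
Insert 96: h=5 -> slot 5
Insert 46: h=7 -> slot 7
Insert 70: h=5, 1 probes -> slot 6
Insert 49: h=10 -> slot 10
Insert 31: h=5, 3 probes -> slot 8
Insert 13: h=0, 1 probes -> slot 1

Table: [52, 13, None, None, None, 96, 70, 46, 31, None, 49, None, None]


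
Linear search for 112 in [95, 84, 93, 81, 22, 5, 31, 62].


i=0: 95!=112
i=1: 84!=112
i=2: 93!=112
i=3: 81!=112
i=4: 22!=112
i=5: 5!=112
i=6: 31!=112
i=7: 62!=112

Not found, 8 comps


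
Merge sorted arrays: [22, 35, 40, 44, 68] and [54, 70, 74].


Take 22 from A
Take 35 from A
Take 40 from A
Take 44 from A
Take 54 from B
Take 68 from A

Merged: [22, 35, 40, 44, 54, 68, 70, 74]


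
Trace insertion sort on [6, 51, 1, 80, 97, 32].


Initial: [6, 51, 1, 80, 97, 32]
Insert 51: [6, 51, 1, 80, 97, 32]
Insert 1: [1, 6, 51, 80, 97, 32]
Insert 80: [1, 6, 51, 80, 97, 32]
Insert 97: [1, 6, 51, 80, 97, 32]
Insert 32: [1, 6, 32, 51, 80, 97]

Sorted: [1, 6, 32, 51, 80, 97]
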